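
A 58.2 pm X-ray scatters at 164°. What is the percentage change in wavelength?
8.1763%

Calculate the Compton shift:
Δλ = λ_C(1 - cos(164°))
Δλ = 2.4263 × (1 - cos(164°))
Δλ = 2.4263 × 1.9613
Δλ = 4.7586 pm

Percentage change:
(Δλ/λ₀) × 100 = (4.7586/58.2) × 100
= 8.1763%

(Intermediate values are shown rounded; full precision is carried through to the final answer.)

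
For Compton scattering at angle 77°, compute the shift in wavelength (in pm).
1.8805 pm

Using the Compton scattering formula:
Δλ = λ_C(1 - cos θ)

where λ_C = h/(m_e·c) ≈ 2.4263 pm is the Compton wavelength of an electron.

For θ = 77°:
cos(77°) = 0.2250
1 - cos(77°) = 0.7750

Δλ = 2.4263 × 0.7750
Δλ = 1.8805 pm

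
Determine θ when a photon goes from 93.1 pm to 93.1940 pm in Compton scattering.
16.00°

First find the wavelength shift:
Δλ = λ' - λ = 93.1940 - 93.1 = 0.0940 pm

Using Δλ = λ_C(1 - cos θ), with λ_C = h/(m_e·c) ≈ 2.42631024 pm:
cos θ = 1 - Δλ/λ_C
cos θ = 1 - 0.0940/2.42631024
cos θ = 0.961258

θ = arccos(0.961258)
θ = 16.00°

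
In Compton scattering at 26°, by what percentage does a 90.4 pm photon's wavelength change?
0.2716%

Calculate the Compton shift:
Δλ = λ_C(1 - cos(26°))
Δλ = 2.4263 × (1 - cos(26°))
Δλ = 2.4263 × 0.1012
Δλ = 0.2456 pm

Percentage change:
(Δλ/λ₀) × 100 = (0.2456/90.4) × 100
= 0.2716%

(Intermediate values are shown rounded; full precision is carried through to the final answer.)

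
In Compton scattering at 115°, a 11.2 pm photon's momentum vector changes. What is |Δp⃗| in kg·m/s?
8.8356e-23 kg·m/s

Photon momentum magnitude is p = h/λ.

Initial momentum:
p₀ = h/λ = 6.6261e-34/1.1200e-11 = 5.9161e-23 kg·m/s

After scattering:
λ' = λ + Δλ = 11.2 + 3.4517 = 14.6517 pm
p' = h/λ' = 6.6261e-34/1.4652e-11 = 4.5224e-23 kg·m/s

Momentum is a vector; the scattered photon's direction makes angle θ = 115° with the incident direction. The magnitude of the vector change Δp⃗ = p⃗₀ − p⃗' is found from the law of cosines:
|Δp⃗|² = p₀² + p'² − 2p₀p'cos θ
|Δp⃗|² = (5.9161e-23)² + (4.5224e-23)² − 2·5.9161e-23·4.5224e-23·cos(115°)
|Δp⃗| = 8.8356e-23 kg·m/s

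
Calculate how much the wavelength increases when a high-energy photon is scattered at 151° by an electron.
4.5484 pm

Using the Compton scattering formula:
Δλ = λ_C(1 - cos θ)

where λ_C = h/(m_e·c) ≈ 2.4263 pm is the Compton wavelength of an electron.

For θ = 151°:
cos(151°) = -0.8746
1 - cos(151°) = 1.8746

Δλ = 2.4263 × 1.8746
Δλ = 4.5484 pm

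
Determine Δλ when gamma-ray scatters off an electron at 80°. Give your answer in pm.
2.0050 pm

Using the Compton scattering formula:
Δλ = λ_C(1 - cos θ)

where λ_C = h/(m_e·c) ≈ 2.4263 pm is the Compton wavelength of an electron.

For θ = 80°:
cos(80°) = 0.1736
1 - cos(80°) = 0.8264

Δλ = 2.4263 × 0.8264
Δλ = 2.0050 pm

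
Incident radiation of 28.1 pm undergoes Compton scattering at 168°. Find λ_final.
32.8996 pm

Using the Compton scattering formula:
λ' = λ + Δλ = λ + λ_C(1 - cos θ)

Given:
- Initial wavelength λ = 28.1 pm
- Scattering angle θ = 168°
- Compton wavelength λ_C ≈ 2.4263 pm

Calculate the shift:
Δλ = 2.4263 × (1 - cos(168°))
Δλ = 2.4263 × 1.9781
Δλ = 4.7996 pm

Final wavelength:
λ' = 28.1 + 4.7996 = 32.8996 pm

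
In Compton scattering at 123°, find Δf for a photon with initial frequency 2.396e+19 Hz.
5.523e+18 Hz (decrease)

Convert frequency to wavelength (c = 299792458 m/s):
λ₀ = c/f₀ = 299792458/2.396e+19 = 1.2512206e-11 m = 12.5122 pm

Calculate Compton shift:
Δλ = λ_C(1 - cos(123°)) = 3.7478 pm

Final wavelength:
λ' = λ₀ + Δλ = 12.5122 + 3.7478 = 16.2600 pm

Final frequency:
f' = c/λ' = 299792458/1.6259980e-11 = 1.8437444e+19 Hz

Frequency shift (decrease):
Δf = f₀ - f' = 2.396e+19 - 1.8437444e+19 = 5.523e+18 Hz

(Intermediate values are shown rounded; full precision is carried through to the final answer.)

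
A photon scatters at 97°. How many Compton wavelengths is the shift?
1.1219 λ_C

The Compton shift formula is:
Δλ = λ_C(1 - cos θ)

Dividing both sides by λ_C:
Δλ/λ_C = 1 - cos θ

For θ = 97°:
Δλ/λ_C = 1 - cos(97°)
Δλ/λ_C = 1 - -0.1219
Δλ/λ_C = 1.1219

This means the shift is 1.1219 × λ_C = 2.7220 pm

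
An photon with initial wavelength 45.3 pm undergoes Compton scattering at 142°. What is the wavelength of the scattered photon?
49.6383 pm

Using the Compton scattering formula:
λ' = λ + Δλ = λ + λ_C(1 - cos θ)

Given:
- Initial wavelength λ = 45.3 pm
- Scattering angle θ = 142°
- Compton wavelength λ_C ≈ 2.4263 pm

Calculate the shift:
Δλ = 2.4263 × (1 - cos(142°))
Δλ = 2.4263 × 1.7880
Δλ = 4.3383 pm

Final wavelength:
λ' = 45.3 + 4.3383 = 49.6383 pm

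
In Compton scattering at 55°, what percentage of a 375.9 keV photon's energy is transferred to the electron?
0.2388 (or 23.88%)

Calculate initial and final photon energies:

Initial: E₀ = 375.9 keV → λ₀ = 3.2983 pm
Compton shift: Δλ = 1.0346 pm
Final wavelength: λ' = 4.3330 pm
Final energy: E' = 286.1417 keV

Fractional energy loss:
(E₀ - E')/E₀ = (375.9000 - 286.1417)/375.9000
= 89.7583/375.9000
= 0.2388
= 23.88%

(Intermediate values are shown rounded; full precision is carried through to the final answer.)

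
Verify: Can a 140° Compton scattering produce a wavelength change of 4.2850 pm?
Yes, consistent

Calculate the expected shift for θ = 140°:

Δλ_expected = λ_C(1 - cos(140°))
Δλ_expected = 2.4263 × (1 - cos(140°))
Δλ_expected = 2.4263 × 1.7660
Δλ_expected = 4.2850 pm

Given shift: 4.2850 pm
Expected shift: 4.2850 pm
Difference: 0.0000 pm

The values match. This is consistent with Compton scattering at the stated angle.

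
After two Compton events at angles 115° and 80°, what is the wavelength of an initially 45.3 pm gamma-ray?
50.7567 pm

Apply Compton shift twice:

First scattering at θ₁ = 115°:
Δλ₁ = λ_C(1 - cos(115°))
Δλ₁ = 2.4263 × 1.4226
Δλ₁ = 3.4517 pm

After first scattering:
λ₁ = 45.3 + 3.4517 = 48.7517 pm

Second scattering at θ₂ = 80°:
Δλ₂ = λ_C(1 - cos(80°))
Δλ₂ = 2.4263 × 0.8264
Δλ₂ = 2.0050 pm

Final wavelength:
λ₂ = 48.7517 + 2.0050 = 50.7567 pm

Total shift: Δλ_total = 3.4517 + 2.0050 = 5.4567 pm

(Intermediate values are shown rounded; full precision is carried through to the final answer.)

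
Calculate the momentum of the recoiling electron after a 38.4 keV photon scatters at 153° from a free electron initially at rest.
3.7432e-23 kg·m/s

The electron is initially at rest, so by conservation of momentum:
p⃗_e = p⃗₀ − p⃗'  (incident photon momentum minus scattered photon momentum)

Photon momentum magnitudes (p = h/λ = E/c):
λ₀ = hc/E₀ = 32.2876 pm → p₀ = h/λ₀ = 2.0522e-23 kg·m/s
Δλ = λ_C(1 − cos 153°) = 4.5882 pm
λ' = 36.8757 pm → p' = h/λ' = 1.7969e-23 kg·m/s

The scattered photon makes angle θ = 153° with the incident direction, so by the law of cosines:
|p⃗_e|² = p₀² + p'² − 2p₀p'cos θ
|p⃗_e|² = (2.0522e-23)² + (1.7969e-23)² − 2·2.0522e-23·1.7969e-23·cos(153°)
|p⃗_e| = 3.7432e-23 kg·m/s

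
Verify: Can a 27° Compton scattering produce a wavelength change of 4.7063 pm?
No, inconsistent

Calculate the expected shift for θ = 27°:

Δλ_expected = λ_C(1 - cos(27°))
Δλ_expected = 2.4263 × (1 - cos(27°))
Δλ_expected = 2.4263 × 0.1090
Δλ_expected = 0.2645 pm

Given shift: 4.7063 pm
Expected shift: 0.2645 pm
Difference: 4.4418 pm

The values do not match. The given shift corresponds to θ ≈ 160.0°, not 27°.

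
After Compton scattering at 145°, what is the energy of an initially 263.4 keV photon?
135.9342 keV

First convert energy to wavelength:
λ = hc/E, with hc ≈ 1239.842 keV·pm (i.e. 1239.842 eV·nm)

For E = 263.4 keV = 263400 eV:
λ = 1239.842 keV·pm / 263.4 keV
λ = 4.7071 pm

Calculate the Compton shift:
Δλ = λ_C(1 - cos(145°)) = 2.4263 × 1.8192
Δλ = 4.4138 pm

Final wavelength:
λ' = 4.7071 + 4.4138 = 9.1209 pm

Final energy:
E' = hc/λ' = 1239.842 / 9.1209 = 135.9342 keV

(Intermediate values are shown rounded; full precision is carried through to the final answer.)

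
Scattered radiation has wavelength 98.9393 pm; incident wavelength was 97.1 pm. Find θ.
76.00°

First find the wavelength shift:
Δλ = λ' - λ = 98.9393 - 97.1 = 1.8393 pm

Using Δλ = λ_C(1 - cos θ), with λ_C = h/(m_e·c) ≈ 2.42631024 pm:
cos θ = 1 - Δλ/λ_C
cos θ = 1 - 1.8393/2.42631024
cos θ = 0.241935

θ = arccos(0.241935)
θ = 76.00°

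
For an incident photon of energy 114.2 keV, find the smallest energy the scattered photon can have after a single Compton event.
78.9237 keV (at θ = 180°)

The scattered photon has minimum energy when its wavelength is maximum, i.e., when the Compton shift Δλ = λ_C(1 − cos θ) is maximum. This occurs at θ = 180° (backscattering), giving Δλ_max = 2λ_C = 4.8526 pm.

Initial wavelength: λ₀ = hc/E₀ = 10.8568 pm
Maximum final wavelength: λ'_max = λ₀ + 2λ_C = 10.8568 + 4.8526 = 15.7094 pm
Minimum final energy: E'_min = hc/λ'_max = 78.9237 keV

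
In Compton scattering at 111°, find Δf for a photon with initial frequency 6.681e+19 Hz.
2.829e+19 Hz (decrease)

Convert frequency to wavelength (c = 299792458 m/s):
λ₀ = c/f₀ = 299792458/6.681e+19 = 4.4872393e-12 m = 4.4872 pm

Calculate Compton shift:
Δλ = λ_C(1 - cos(111°)) = 3.2958 pm

Final wavelength:
λ' = λ₀ + Δλ = 4.4872 + 3.2958 = 7.7831 pm

Final frequency:
f' = c/λ' = 299792458/7.7830614e-12 = 3.8518578e+19 Hz

Frequency shift (decrease):
Δf = f₀ - f' = 6.681e+19 - 3.8518578e+19 = 2.829e+19 Hz

(Intermediate values are shown rounded; full precision is carried through to the final answer.)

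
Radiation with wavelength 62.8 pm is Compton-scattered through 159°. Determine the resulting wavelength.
67.4915 pm

Using the Compton scattering formula:
λ' = λ + Δλ = λ + λ_C(1 - cos θ)

Given:
- Initial wavelength λ = 62.8 pm
- Scattering angle θ = 159°
- Compton wavelength λ_C ≈ 2.4263 pm

Calculate the shift:
Δλ = 2.4263 × (1 - cos(159°))
Δλ = 2.4263 × 1.9336
Δλ = 4.6915 pm

Final wavelength:
λ' = 62.8 + 4.6915 = 67.4915 pm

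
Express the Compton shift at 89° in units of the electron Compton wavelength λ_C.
0.9825 λ_C

The Compton shift formula is:
Δλ = λ_C(1 - cos θ)

Dividing both sides by λ_C:
Δλ/λ_C = 1 - cos θ

For θ = 89°:
Δλ/λ_C = 1 - cos(89°)
Δλ/λ_C = 1 - 0.0175
Δλ/λ_C = 0.9825

This means the shift is 0.9825 × λ_C = 2.3840 pm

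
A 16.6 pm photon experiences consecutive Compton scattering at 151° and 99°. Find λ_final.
23.9543 pm

Apply Compton shift twice:

First scattering at θ₁ = 151°:
Δλ₁ = λ_C(1 - cos(151°))
Δλ₁ = 2.4263 × 1.8746
Δλ₁ = 4.5484 pm

After first scattering:
λ₁ = 16.6 + 4.5484 = 21.1484 pm

Second scattering at θ₂ = 99°:
Δλ₂ = λ_C(1 - cos(99°))
Δλ₂ = 2.4263 × 1.1564
Δλ₂ = 2.8059 pm

Final wavelength:
λ₂ = 21.1484 + 2.8059 = 23.9543 pm

Total shift: Δλ_total = 4.5484 + 2.8059 = 7.3543 pm

(Intermediate values are shown rounded; full precision is carried through to the final answer.)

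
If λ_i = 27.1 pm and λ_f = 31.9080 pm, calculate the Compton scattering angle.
168.99°

First find the wavelength shift:
Δλ = λ' - λ = 31.9080 - 27.1 = 4.8080 pm

Using Δλ = λ_C(1 - cos θ), with λ_C = h/(m_e·c) ≈ 2.42631024 pm:
cos θ = 1 - Δλ/λ_C
cos θ = 1 - 4.8080/2.42631024
cos θ = -0.981610

θ = arccos(-0.981610)
θ = 168.99°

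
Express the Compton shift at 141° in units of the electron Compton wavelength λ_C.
1.7771 λ_C

The Compton shift formula is:
Δλ = λ_C(1 - cos θ)

Dividing both sides by λ_C:
Δλ/λ_C = 1 - cos θ

For θ = 141°:
Δλ/λ_C = 1 - cos(141°)
Δλ/λ_C = 1 - -0.7771
Δλ/λ_C = 1.7771

This means the shift is 1.7771 × λ_C = 4.3119 pm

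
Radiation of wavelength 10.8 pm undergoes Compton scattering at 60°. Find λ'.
12.0132 pm

Using the Compton formula: λ' = λ + λ_C(1 − cos θ)

For θ = 60°, cos θ = 1/2 (exact) = 0.5000, so:
1 − cos 60° = 1 − (1/2) = 0.5000

Δλ = λ_C × 0.5000 = 2.4263 × 0.5000 = 1.2132 pm

λ' = 10.8 + 1.2132 = 12.0132 pm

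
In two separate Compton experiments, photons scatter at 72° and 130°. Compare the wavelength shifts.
130° produces the larger shift by a factor of 2.377

Calculate both shifts using Δλ = λ_C(1 - cos θ):

For θ₁ = 72°:
Δλ₁ = 2.4263 × (1 - cos(72°))
Δλ₁ = 2.4263 × 0.6910
Δλ₁ = 1.6765 pm

For θ₂ = 130°:
Δλ₂ = 2.4263 × (1 - cos(130°))
Δλ₂ = 2.4263 × 1.6428
Δλ₂ = 3.9859 pm

The 130° angle produces the larger shift.
Ratio: 3.9859/1.6765 = 2.377

(Intermediate values are shown rounded; full precision is carried through to the final answer.)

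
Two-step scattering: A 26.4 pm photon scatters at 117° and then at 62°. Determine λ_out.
31.2151 pm

Apply Compton shift twice:

First scattering at θ₁ = 117°:
Δλ₁ = λ_C(1 - cos(117°))
Δλ₁ = 2.4263 × 1.4540
Δλ₁ = 3.5278 pm

After first scattering:
λ₁ = 26.4 + 3.5278 = 29.9278 pm

Second scattering at θ₂ = 62°:
Δλ₂ = λ_C(1 - cos(62°))
Δλ₂ = 2.4263 × 0.5305
Δλ₂ = 1.2872 pm

Final wavelength:
λ₂ = 29.9278 + 1.2872 = 31.2151 pm

Total shift: Δλ_total = 3.5278 + 1.2872 = 4.8151 pm

(Intermediate values are shown rounded; full precision is carried through to the final answer.)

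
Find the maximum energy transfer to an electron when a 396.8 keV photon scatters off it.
241.3772 keV

Maximum energy transfer occurs at θ = 180° (backscattering).

Initial photon: E₀ = 396.8 keV → λ₀ = 3.1246 pm

Maximum Compton shift (at 180°):
Δλ_max = 2λ_C = 2 × 2.4263 = 4.8526 pm

Final wavelength:
λ' = 3.1246 + 4.8526 = 7.9772 pm

Minimum photon energy (maximum energy to electron):
E'_min = hc/λ' = 155.4228 keV

Maximum electron kinetic energy:
K_max = E₀ - E'_min = 396.8000 - 155.4228 = 241.3772 keV

(Intermediate values are shown rounded; full precision is carried through to the final answer.)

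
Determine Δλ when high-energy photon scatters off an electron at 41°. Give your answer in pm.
0.5952 pm

Using the Compton scattering formula:
Δλ = λ_C(1 - cos θ)

where λ_C = h/(m_e·c) ≈ 2.4263 pm is the Compton wavelength of an electron.

For θ = 41°:
cos(41°) = 0.7547
1 - cos(41°) = 0.2453

Δλ = 2.4263 × 0.2453
Δλ = 0.5952 pm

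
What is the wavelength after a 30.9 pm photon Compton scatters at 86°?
33.1571 pm

Using the Compton scattering formula:
λ' = λ + Δλ = λ + λ_C(1 - cos θ)

Given:
- Initial wavelength λ = 30.9 pm
- Scattering angle θ = 86°
- Compton wavelength λ_C ≈ 2.4263 pm

Calculate the shift:
Δλ = 2.4263 × (1 - cos(86°))
Δλ = 2.4263 × 0.9302
Δλ = 2.2571 pm

Final wavelength:
λ' = 30.9 + 2.2571 = 33.1571 pm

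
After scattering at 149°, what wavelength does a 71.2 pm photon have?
75.7061 pm

Using the Compton scattering formula:
λ' = λ + Δλ = λ + λ_C(1 - cos θ)

Given:
- Initial wavelength λ = 71.2 pm
- Scattering angle θ = 149°
- Compton wavelength λ_C ≈ 2.4263 pm

Calculate the shift:
Δλ = 2.4263 × (1 - cos(149°))
Δλ = 2.4263 × 1.8572
Δλ = 4.5061 pm

Final wavelength:
λ' = 71.2 + 4.5061 = 75.7061 pm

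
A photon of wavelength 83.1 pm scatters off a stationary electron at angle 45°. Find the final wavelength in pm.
83.8106 pm

Using the Compton scattering formula:
λ' = λ + Δλ = λ + λ_C(1 - cos θ)

Given:
- Initial wavelength λ = 83.1 pm
- Scattering angle θ = 45°
- Compton wavelength λ_C ≈ 2.4263 pm

Calculate the shift:
Δλ = 2.4263 × (1 - cos(45°))
Δλ = 2.4263 × 0.2929
Δλ = 0.7106 pm

Final wavelength:
λ' = 83.1 + 0.7106 = 83.8106 pm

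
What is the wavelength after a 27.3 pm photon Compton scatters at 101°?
30.1893 pm

Using the Compton scattering formula:
λ' = λ + Δλ = λ + λ_C(1 - cos θ)

Given:
- Initial wavelength λ = 27.3 pm
- Scattering angle θ = 101°
- Compton wavelength λ_C ≈ 2.4263 pm

Calculate the shift:
Δλ = 2.4263 × (1 - cos(101°))
Δλ = 2.4263 × 1.1908
Δλ = 2.8893 pm

Final wavelength:
λ' = 27.3 + 2.8893 = 30.1893 pm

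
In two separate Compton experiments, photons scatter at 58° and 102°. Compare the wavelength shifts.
102° produces the larger shift by a factor of 2.570

Calculate both shifts using Δλ = λ_C(1 - cos θ):

For θ₁ = 58°:
Δλ₁ = 2.4263 × (1 - cos(58°))
Δλ₁ = 2.4263 × 0.4701
Δλ₁ = 1.1406 pm

For θ₂ = 102°:
Δλ₂ = 2.4263 × (1 - cos(102°))
Δλ₂ = 2.4263 × 1.2079
Δλ₂ = 2.9308 pm

The 102° angle produces the larger shift.
Ratio: 2.9308/1.1406 = 2.570

(Intermediate values are shown rounded; full precision is carried through to the final answer.)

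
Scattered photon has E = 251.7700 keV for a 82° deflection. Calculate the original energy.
437.2000 keV

Convert final energy to wavelength (hc ≈ 1239.842 keV·pm):
λ' = hc/E' = 1239.842 / 251.7700 = 4.9245 pm

Calculate the Compton shift:
Δλ = λ_C(1 - cos(82°))
Δλ = 2.4263 × (1 - cos(82°))
Δλ = 2.0886 pm

Initial wavelength:
λ = λ' - Δλ = 4.9245 - 2.0886 = 2.8359 pm

Initial energy:
E = hc/λ = 1239.842 / 2.8359 = 437.2000 keV

(Intermediate values are shown rounded; full precision is carried through to the final answer.)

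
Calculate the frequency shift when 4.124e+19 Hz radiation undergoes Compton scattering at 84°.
9.490e+18 Hz (decrease)

Convert frequency to wavelength (c = 299792458 m/s):
λ₀ = c/f₀ = 299792458/4.124e+19 = 7.2694582e-12 m = 7.2695 pm

Calculate Compton shift:
Δλ = λ_C(1 - cos(84°)) = 2.1727 pm

Final wavelength:
λ' = λ₀ + Δλ = 7.2695 + 2.1727 = 9.4421 pm

Final frequency:
f' = c/λ' = 299792458/9.4421500e-12 = 3.1750444e+19 Hz

Frequency shift (decrease):
Δf = f₀ - f' = 4.124e+19 - 3.1750444e+19 = 9.490e+18 Hz

(Intermediate values are shown rounded; full precision is carried through to the final answer.)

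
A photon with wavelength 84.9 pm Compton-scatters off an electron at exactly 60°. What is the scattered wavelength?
86.1132 pm

Using the Compton formula: λ' = λ + λ_C(1 − cos θ)

For θ = 60°, cos θ = 1/2 (exact) = 0.5000, so:
1 − cos 60° = 1 − (1/2) = 0.5000

Δλ = λ_C × 0.5000 = 2.4263 × 0.5000 = 1.2132 pm

λ' = 84.9 + 1.2132 = 86.1132 pm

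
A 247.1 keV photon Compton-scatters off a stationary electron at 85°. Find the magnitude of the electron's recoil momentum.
1.5403e-22 kg·m/s

The electron is initially at rest, so by conservation of momentum:
p⃗_e = p⃗₀ − p⃗'  (incident photon momentum minus scattered photon momentum)

Photon momentum magnitudes (p = h/λ = E/c):
λ₀ = hc/E₀ = 5.0176 pm → p₀ = h/λ₀ = 1.3206e-22 kg·m/s
Δλ = λ_C(1 − cos 85°) = 2.2148 pm
λ' = 7.2324 pm → p' = h/λ' = 9.1616e-23 kg·m/s

The scattered photon makes angle θ = 85° with the incident direction, so by the law of cosines:
|p⃗_e|² = p₀² + p'² − 2p₀p'cos θ
|p⃗_e|² = (1.3206e-22)² + (9.1616e-23)² − 2·1.3206e-22·9.1616e-23·cos(85°)
|p⃗_e| = 1.5403e-22 kg·m/s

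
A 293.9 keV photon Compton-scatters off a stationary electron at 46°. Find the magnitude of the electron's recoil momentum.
1.1561e-22 kg·m/s

The electron is initially at rest, so by conservation of momentum:
p⃗_e = p⃗₀ − p⃗'  (incident photon momentum minus scattered photon momentum)

Photon momentum magnitudes (p = h/λ = E/c):
λ₀ = hc/E₀ = 4.2186 pm → p₀ = h/λ₀ = 1.5707e-22 kg·m/s
Δλ = λ_C(1 − cos 46°) = 0.7409 pm
λ' = 4.9594 pm → p' = h/λ' = 1.3361e-22 kg·m/s

The scattered photon makes angle θ = 46° with the incident direction, so by the law of cosines:
|p⃗_e|² = p₀² + p'² − 2p₀p'cos θ
|p⃗_e|² = (1.5707e-22)² + (1.3361e-22)² − 2·1.5707e-22·1.3361e-22·cos(46°)
|p⃗_e| = 1.1561e-22 kg·m/s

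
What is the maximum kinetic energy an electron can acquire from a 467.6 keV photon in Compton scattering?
302.3785 keV

Maximum energy transfer occurs at θ = 180° (backscattering).

Initial photon: E₀ = 467.6 keV → λ₀ = 2.6515 pm

Maximum Compton shift (at 180°):
Δλ_max = 2λ_C = 2 × 2.4263 = 4.8526 pm

Final wavelength:
λ' = 2.6515 + 4.8526 = 7.5041 pm

Minimum photon energy (maximum energy to electron):
E'_min = hc/λ' = 165.2215 keV

Maximum electron kinetic energy:
K_max = E₀ - E'_min = 467.6000 - 165.2215 = 302.3785 keV

(Intermediate values are shown rounded; full precision is carried through to the final answer.)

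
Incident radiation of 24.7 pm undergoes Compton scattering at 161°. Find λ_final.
29.4204 pm

Using the Compton scattering formula:
λ' = λ + Δλ = λ + λ_C(1 - cos θ)

Given:
- Initial wavelength λ = 24.7 pm
- Scattering angle θ = 161°
- Compton wavelength λ_C ≈ 2.4263 pm

Calculate the shift:
Δλ = 2.4263 × (1 - cos(161°))
Δλ = 2.4263 × 1.9455
Δλ = 4.7204 pm

Final wavelength:
λ' = 24.7 + 4.7204 = 29.4204 pm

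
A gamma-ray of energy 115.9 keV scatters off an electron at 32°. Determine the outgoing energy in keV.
112.0387 keV

First convert energy to wavelength:
λ = hc/E, with hc ≈ 1239.842 keV·pm (i.e. 1239.842 eV·nm)

For E = 115.9 keV = 115900 eV:
λ = 1239.842 keV·pm / 115.9 keV
λ = 10.6975 pm

Calculate the Compton shift:
Δλ = λ_C(1 - cos(32°)) = 2.4263 × 0.1520
Δλ = 0.3687 pm

Final wavelength:
λ' = 10.6975 + 0.3687 = 11.0662 pm

Final energy:
E' = hc/λ' = 1239.842 / 11.0662 = 112.0387 keV

(Intermediate values are shown rounded; full precision is carried through to the final answer.)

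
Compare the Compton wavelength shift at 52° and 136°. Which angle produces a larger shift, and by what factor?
136° produces the larger shift by a factor of 4.474

Calculate both shifts using Δλ = λ_C(1 - cos θ):

For θ₁ = 52°:
Δλ₁ = 2.4263 × (1 - cos(52°))
Δλ₁ = 2.4263 × 0.3843
Δλ₁ = 0.9325 pm

For θ₂ = 136°:
Δλ₂ = 2.4263 × (1 - cos(136°))
Δλ₂ = 2.4263 × 1.7193
Δλ₂ = 4.1717 pm

The 136° angle produces the larger shift.
Ratio: 4.1717/0.9325 = 4.474

(Intermediate values are shown rounded; full precision is carried through to the final answer.)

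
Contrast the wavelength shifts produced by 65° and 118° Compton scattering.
118° produces the larger shift by a factor of 2.545

Calculate both shifts using Δλ = λ_C(1 - cos θ):

For θ₁ = 65°:
Δλ₁ = 2.4263 × (1 - cos(65°))
Δλ₁ = 2.4263 × 0.5774
Δλ₁ = 1.4009 pm

For θ₂ = 118°:
Δλ₂ = 2.4263 × (1 - cos(118°))
Δλ₂ = 2.4263 × 1.4695
Δλ₂ = 3.5654 pm

The 118° angle produces the larger shift.
Ratio: 3.5654/1.4009 = 2.545

(Intermediate values are shown rounded; full precision is carried through to the final answer.)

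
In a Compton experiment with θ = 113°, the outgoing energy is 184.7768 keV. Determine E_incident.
371.7000 keV

Convert final energy to wavelength (hc ≈ 1239.842 keV·pm):
λ' = hc/E' = 1239.842 / 184.7768 = 6.7099 pm

Calculate the Compton shift:
Δλ = λ_C(1 - cos(113°))
Δλ = 2.4263 × (1 - cos(113°))
Δλ = 3.3743 pm

Initial wavelength:
λ = λ' - Δλ = 6.7099 - 3.3743 = 3.3356 pm

Initial energy:
E = hc/λ = 1239.842 / 3.3356 = 371.7000 keV

(Intermediate values are shown rounded; full precision is carried through to the final answer.)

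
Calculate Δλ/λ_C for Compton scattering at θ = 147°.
1.8387 λ_C

The Compton shift formula is:
Δλ = λ_C(1 - cos θ)

Dividing both sides by λ_C:
Δλ/λ_C = 1 - cos θ

For θ = 147°:
Δλ/λ_C = 1 - cos(147°)
Δλ/λ_C = 1 - -0.8387
Δλ/λ_C = 1.8387

This means the shift is 1.8387 × λ_C = 4.4612 pm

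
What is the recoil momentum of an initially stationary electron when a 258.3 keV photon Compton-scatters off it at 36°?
8.2375e-23 kg·m/s

The electron is initially at rest, so by conservation of momentum:
p⃗_e = p⃗₀ − p⃗'  (incident photon momentum minus scattered photon momentum)

Photon momentum magnitudes (p = h/λ = E/c):
λ₀ = hc/E₀ = 4.8000 pm → p₀ = h/λ₀ = 1.3804e-22 kg·m/s
Δλ = λ_C(1 − cos 36°) = 0.4634 pm
λ' = 5.2634 pm → p' = h/λ' = 1.2589e-22 kg·m/s

The scattered photon makes angle θ = 36° with the incident direction, so by the law of cosines:
|p⃗_e|² = p₀² + p'² − 2p₀p'cos θ
|p⃗_e|² = (1.3804e-22)² + (1.2589e-22)² − 2·1.3804e-22·1.2589e-22·cos(36°)
|p⃗_e| = 8.2375e-23 kg·m/s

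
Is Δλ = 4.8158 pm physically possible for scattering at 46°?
No, inconsistent

Calculate the expected shift for θ = 46°:

Δλ_expected = λ_C(1 - cos(46°))
Δλ_expected = 2.4263 × (1 - cos(46°))
Δλ_expected = 2.4263 × 0.3053
Δλ_expected = 0.7409 pm

Given shift: 4.8158 pm
Expected shift: 0.7409 pm
Difference: 4.0749 pm

The values do not match. The given shift corresponds to θ ≈ 170.0°, not 46°.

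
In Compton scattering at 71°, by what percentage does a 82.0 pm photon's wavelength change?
1.9956%

Calculate the Compton shift:
Δλ = λ_C(1 - cos(71°))
Δλ = 2.4263 × (1 - cos(71°))
Δλ = 2.4263 × 0.6744
Δλ = 1.6364 pm

Percentage change:
(Δλ/λ₀) × 100 = (1.6364/82.0) × 100
= 1.9956%

(Intermediate values are shown rounded; full precision is carried through to the final answer.)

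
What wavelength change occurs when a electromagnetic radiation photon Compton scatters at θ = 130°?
3.9859 pm

Using the Compton scattering formula:
Δλ = λ_C(1 - cos θ)

where λ_C = h/(m_e·c) ≈ 2.4263 pm is the Compton wavelength of an electron.

For θ = 130°:
cos(130°) = -0.6428
1 - cos(130°) = 1.6428

Δλ = 2.4263 × 1.6428
Δλ = 3.9859 pm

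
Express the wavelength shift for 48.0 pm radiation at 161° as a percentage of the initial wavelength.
9.8342%

Calculate the Compton shift:
Δλ = λ_C(1 - cos(161°))
Δλ = 2.4263 × (1 - cos(161°))
Δλ = 2.4263 × 1.9455
Δλ = 4.7204 pm

Percentage change:
(Δλ/λ₀) × 100 = (4.7204/48.0) × 100
= 9.8342%

(Intermediate values are shown rounded; full precision is carried through to the final answer.)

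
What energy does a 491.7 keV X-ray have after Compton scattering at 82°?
268.9360 keV

First convert energy to wavelength:
λ = hc/E, with hc ≈ 1239.842 keV·pm (i.e. 1239.842 eV·nm)

For E = 491.7 keV = 491700 eV:
λ = 1239.842 keV·pm / 491.7 keV
λ = 2.5215 pm

Calculate the Compton shift:
Δλ = λ_C(1 - cos(82°)) = 2.4263 × 0.8608
Δλ = 2.0886 pm

Final wavelength:
λ' = 2.5215 + 2.0886 = 4.6102 pm

Final energy:
E' = hc/λ' = 1239.842 / 4.6102 = 268.9360 keV

(Intermediate values are shown rounded; full precision is carried through to the final answer.)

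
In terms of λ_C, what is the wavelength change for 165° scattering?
1.9659 λ_C

The Compton shift formula is:
Δλ = λ_C(1 - cos θ)

Dividing both sides by λ_C:
Δλ/λ_C = 1 - cos θ

For θ = 165°:
Δλ/λ_C = 1 - cos(165°)
Δλ/λ_C = 1 - -0.9659
Δλ/λ_C = 1.9659

This means the shift is 1.9659 × λ_C = 4.7699 pm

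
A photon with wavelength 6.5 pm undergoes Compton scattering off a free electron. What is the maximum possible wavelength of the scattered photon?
11.3526 pm (at θ = 180°)

The Compton shift is Δλ = λ_C(1 − cos θ).

Since cos θ ranges from −1 to 1, the factor (1 − cos θ) ranges from 0 to 2; the maximum shift occurs at θ = 180° (backscattering):
Δλ_max = 2λ_C = 2 × 2.4263 pm = 4.8526 pm

Maximum scattered wavelength:
λ'_max = λ₀ + Δλ_max = 6.5 + 4.8526 = 11.3526 pm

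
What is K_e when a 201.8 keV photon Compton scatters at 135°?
81.2618 keV

By energy conservation: K_e = E_initial - E_final

First find the scattered photon energy:
Initial wavelength: λ = hc/E = 6.1439 pm
Compton shift: Δλ = λ_C(1 - cos(135°)) = 4.1420 pm
Final wavelength: λ' = 6.1439 + 4.1420 = 10.2859 pm
Final photon energy: E' = hc/λ' = 120.5382 keV

Electron kinetic energy:
K_e = E - E' = 201.8000 - 120.5382 = 81.2618 keV

(Intermediate values are shown rounded; full precision is carried through to the final answer.)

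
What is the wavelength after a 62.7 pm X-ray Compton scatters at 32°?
63.0687 pm

Using the Compton scattering formula:
λ' = λ + Δλ = λ + λ_C(1 - cos θ)

Given:
- Initial wavelength λ = 62.7 pm
- Scattering angle θ = 32°
- Compton wavelength λ_C ≈ 2.4263 pm

Calculate the shift:
Δλ = 2.4263 × (1 - cos(32°))
Δλ = 2.4263 × 0.1520
Δλ = 0.3687 pm

Final wavelength:
λ' = 62.7 + 0.3687 = 63.0687 pm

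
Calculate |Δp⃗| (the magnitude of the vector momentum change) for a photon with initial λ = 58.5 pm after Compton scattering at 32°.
6.2249e-24 kg·m/s

Photon momentum magnitude is p = h/λ.

Initial momentum:
p₀ = h/λ = 6.6261e-34/5.8500e-11 = 1.1327e-23 kg·m/s

After scattering:
λ' = λ + Δλ = 58.5 + 0.3687 = 58.8687 pm
p' = h/λ' = 6.6261e-34/5.8869e-11 = 1.1256e-23 kg·m/s

Momentum is a vector; the scattered photon's direction makes angle θ = 32° with the incident direction. The magnitude of the vector change Δp⃗ = p⃗₀ − p⃗' is found from the law of cosines:
|Δp⃗|² = p₀² + p'² − 2p₀p'cos θ
|Δp⃗|² = (1.1327e-23)² + (1.1256e-23)² − 2·1.1327e-23·1.1256e-23·cos(32°)
|Δp⃗| = 6.2249e-24 kg·m/s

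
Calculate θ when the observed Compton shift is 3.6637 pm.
120.66°

From the Compton formula Δλ = λ_C(1 - cos θ), we can solve for θ:

cos θ = 1 - Δλ/λ_C

Given:
- Δλ = 3.6637 pm
- λ_C = h/(m_e·c) ≈ 2.42631024 pm

cos θ = 1 - 3.6637/2.42631024
cos θ = 1 - 1.509988
cos θ = -0.509988

θ = arccos(-0.509988)
θ = 120.66°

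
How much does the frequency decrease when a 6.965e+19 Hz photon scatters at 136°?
3.428e+19 Hz (decrease)

Convert frequency to wavelength (c = 299792458 m/s):
λ₀ = c/f₀ = 299792458/6.965e+19 = 4.3042708e-12 m = 4.3043 pm

Calculate Compton shift:
Δλ = λ_C(1 - cos(136°)) = 4.1717 pm

Final wavelength:
λ' = λ₀ + Δλ = 4.3043 + 4.1717 = 8.4759 pm

Final frequency:
f' = c/λ' = 299792458/8.4759225e-12 = 3.5369891e+19 Hz

Frequency shift (decrease):
Δf = f₀ - f' = 6.965e+19 - 3.5369891e+19 = 3.428e+19 Hz

(Intermediate values are shown rounded; full precision is carried through to the final answer.)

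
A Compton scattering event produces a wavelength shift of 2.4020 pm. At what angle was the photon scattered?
89.43°

From the Compton formula Δλ = λ_C(1 - cos θ), we can solve for θ:

cos θ = 1 - Δλ/λ_C

Given:
- Δλ = 2.4020 pm
- λ_C = h/(m_e·c) ≈ 2.42631024 pm

cos θ = 1 - 2.4020/2.42631024
cos θ = 1 - 0.989981
cos θ = 0.010019

θ = arccos(0.010019)
θ = 89.43°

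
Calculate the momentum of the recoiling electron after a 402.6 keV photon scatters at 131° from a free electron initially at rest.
2.8525e-22 kg·m/s

The electron is initially at rest, so by conservation of momentum:
p⃗_e = p⃗₀ − p⃗'  (incident photon momentum minus scattered photon momentum)

Photon momentum magnitudes (p = h/λ = E/c):
λ₀ = hc/E₀ = 3.0796 pm → p₀ = h/λ₀ = 2.1516e-22 kg·m/s
Δλ = λ_C(1 − cos 131°) = 4.0181 pm
λ' = 7.0977 pm → p' = h/λ' = 9.3355e-23 kg·m/s

The scattered photon makes angle θ = 131° with the incident direction, so by the law of cosines:
|p⃗_e|² = p₀² + p'² − 2p₀p'cos θ
|p⃗_e|² = (2.1516e-22)² + (9.3355e-23)² − 2·2.1516e-22·9.3355e-23·cos(131°)
|p⃗_e| = 2.8525e-22 kg·m/s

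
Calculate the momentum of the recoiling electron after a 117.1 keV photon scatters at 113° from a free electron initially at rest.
9.2139e-23 kg·m/s

The electron is initially at rest, so by conservation of momentum:
p⃗_e = p⃗₀ − p⃗'  (incident photon momentum minus scattered photon momentum)

Photon momentum magnitudes (p = h/λ = E/c):
λ₀ = hc/E₀ = 10.5879 pm → p₀ = h/λ₀ = 6.2582e-23 kg·m/s
Δλ = λ_C(1 − cos 113°) = 3.3743 pm
λ' = 13.9622 pm → p' = h/λ' = 4.7457e-23 kg·m/s

The scattered photon makes angle θ = 113° with the incident direction, so by the law of cosines:
|p⃗_e|² = p₀² + p'² − 2p₀p'cos θ
|p⃗_e|² = (6.2582e-23)² + (4.7457e-23)² − 2·6.2582e-23·4.7457e-23·cos(113°)
|p⃗_e| = 9.2139e-23 kg·m/s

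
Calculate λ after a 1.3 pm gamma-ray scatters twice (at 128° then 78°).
7.1419 pm

Apply Compton shift twice:

First scattering at θ₁ = 128°:
Δλ₁ = λ_C(1 - cos(128°))
Δλ₁ = 2.4263 × 1.6157
Δλ₁ = 3.9201 pm

After first scattering:
λ₁ = 1.3 + 3.9201 = 5.2201 pm

Second scattering at θ₂ = 78°:
Δλ₂ = λ_C(1 - cos(78°))
Δλ₂ = 2.4263 × 0.7921
Δλ₂ = 1.9219 pm

Final wavelength:
λ₂ = 5.2201 + 1.9219 = 7.1419 pm

Total shift: Δλ_total = 3.9201 + 1.9219 = 5.8419 pm

(Intermediate values are shown rounded; full precision is carried through to the final answer.)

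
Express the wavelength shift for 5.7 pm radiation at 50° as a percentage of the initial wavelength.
15.2054%

Calculate the Compton shift:
Δλ = λ_C(1 - cos(50°))
Δλ = 2.4263 × (1 - cos(50°))
Δλ = 2.4263 × 0.3572
Δλ = 0.8667 pm

Percentage change:
(Δλ/λ₀) × 100 = (0.8667/5.7) × 100
= 15.2054%

(Intermediate values are shown rounded; full precision is carried through to the final answer.)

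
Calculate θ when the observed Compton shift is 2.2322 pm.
85.41°

From the Compton formula Δλ = λ_C(1 - cos θ), we can solve for θ:

cos θ = 1 - Δλ/λ_C

Given:
- Δλ = 2.2322 pm
- λ_C = h/(m_e·c) ≈ 2.42631024 pm

cos θ = 1 - 2.2322/2.42631024
cos θ = 1 - 0.919998
cos θ = 0.080002

θ = arccos(0.080002)
θ = 85.41°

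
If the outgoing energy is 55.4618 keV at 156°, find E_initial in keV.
70.0000 keV

Convert final energy to wavelength (hc ≈ 1239.842 keV·pm):
λ' = hc/E' = 1239.842 / 55.4618 = 22.3549 pm

Calculate the Compton shift:
Δλ = λ_C(1 - cos(156°))
Δλ = 2.4263 × (1 - cos(156°))
Δλ = 4.6429 pm

Initial wavelength:
λ = λ' - Δλ = 22.3549 - 4.6429 = 17.7120 pm

Initial energy:
E = hc/λ = 1239.842 / 17.7120 = 70.0000 keV

(Intermediate values are shown rounded; full precision is carried through to the final answer.)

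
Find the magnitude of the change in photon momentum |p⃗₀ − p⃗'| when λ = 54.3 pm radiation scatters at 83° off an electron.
1.5870e-23 kg·m/s

Photon momentum magnitude is p = h/λ.

Initial momentum:
p₀ = h/λ = 6.6261e-34/5.4300e-11 = 1.2203e-23 kg·m/s

After scattering:
λ' = λ + Δλ = 54.3 + 2.1306 = 56.4306 pm
p' = h/λ' = 6.6261e-34/5.6431e-11 = 1.1742e-23 kg·m/s

Momentum is a vector; the scattered photon's direction makes angle θ = 83° with the incident direction. The magnitude of the vector change Δp⃗ = p⃗₀ − p⃗' is found from the law of cosines:
|Δp⃗|² = p₀² + p'² − 2p₀p'cos θ
|Δp⃗|² = (1.2203e-23)² + (1.1742e-23)² − 2·1.2203e-23·1.1742e-23·cos(83°)
|Δp⃗| = 1.5870e-23 kg·m/s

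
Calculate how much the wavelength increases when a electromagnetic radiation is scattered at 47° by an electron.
0.7716 pm

Using the Compton scattering formula:
Δλ = λ_C(1 - cos θ)

where λ_C = h/(m_e·c) ≈ 2.4263 pm is the Compton wavelength of an electron.

For θ = 47°:
cos(47°) = 0.6820
1 - cos(47°) = 0.3180

Δλ = 2.4263 × 0.3180
Δλ = 0.7716 pm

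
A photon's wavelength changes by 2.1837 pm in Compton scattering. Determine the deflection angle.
84.26°

From the Compton formula Δλ = λ_C(1 - cos θ), we can solve for θ:

cos θ = 1 - Δλ/λ_C

Given:
- Δλ = 2.1837 pm
- λ_C = h/(m_e·c) ≈ 2.42631024 pm

cos θ = 1 - 2.1837/2.42631024
cos θ = 1 - 0.900009
cos θ = 0.099991

θ = arccos(0.099991)
θ = 84.26°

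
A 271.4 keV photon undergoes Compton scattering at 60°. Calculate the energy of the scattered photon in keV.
214.4508 keV

First convert energy to wavelength:
λ = hc/E, with hc ≈ 1239.842 keV·pm (i.e. 1239.842 eV·nm)

For E = 271.4 keV = 271400 eV:
λ = 1239.842 keV·pm / 271.4 keV
λ = 4.5683 pm

Calculate the Compton shift:
Δλ = λ_C(1 - cos(60°)) = 2.4263 × 0.5000
Δλ = 1.2132 pm

Final wavelength:
λ' = 4.5683 + 1.2132 = 5.7815 pm

Final energy:
E' = hc/λ' = 1239.842 / 5.7815 = 214.4508 keV

(Intermediate values are shown rounded; full precision is carried through to the final answer.)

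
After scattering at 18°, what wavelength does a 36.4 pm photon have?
36.5188 pm

Using the Compton scattering formula:
λ' = λ + Δλ = λ + λ_C(1 - cos θ)

Given:
- Initial wavelength λ = 36.4 pm
- Scattering angle θ = 18°
- Compton wavelength λ_C ≈ 2.4263 pm

Calculate the shift:
Δλ = 2.4263 × (1 - cos(18°))
Δλ = 2.4263 × 0.0489
Δλ = 0.1188 pm

Final wavelength:
λ' = 36.4 + 0.1188 = 36.5188 pm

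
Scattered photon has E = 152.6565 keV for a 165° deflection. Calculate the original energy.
369.9000 keV

Convert final energy to wavelength (hc ≈ 1239.842 keV·pm):
λ' = hc/E' = 1239.842 / 152.6565 = 8.1218 pm

Calculate the Compton shift:
Δλ = λ_C(1 - cos(165°))
Δλ = 2.4263 × (1 - cos(165°))
Δλ = 4.7699 pm

Initial wavelength:
λ = λ' - Δλ = 8.1218 - 4.7699 = 3.3518 pm

Initial energy:
E = hc/λ = 1239.842 / 3.3518 = 369.9000 keV

(Intermediate values are shown rounded; full precision is carried through to the final answer.)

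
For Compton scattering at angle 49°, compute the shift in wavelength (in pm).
0.8345 pm

Using the Compton scattering formula:
Δλ = λ_C(1 - cos θ)

where λ_C = h/(m_e·c) ≈ 2.4263 pm is the Compton wavelength of an electron.

For θ = 49°:
cos(49°) = 0.6561
1 - cos(49°) = 0.3439

Δλ = 2.4263 × 0.3439
Δλ = 0.8345 pm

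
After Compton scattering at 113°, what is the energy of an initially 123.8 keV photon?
92.6000 keV

First convert energy to wavelength:
λ = hc/E, with hc ≈ 1239.842 keV·pm (i.e. 1239.842 eV·nm)

For E = 123.8 keV = 123800 eV:
λ = 1239.842 keV·pm / 123.8 keV
λ = 10.0149 pm

Calculate the Compton shift:
Δλ = λ_C(1 - cos(113°)) = 2.4263 × 1.3907
Δλ = 3.3743 pm

Final wavelength:
λ' = 10.0149 + 3.3743 = 13.3892 pm

Final energy:
E' = hc/λ' = 1239.842 / 13.3892 = 92.6000 keV

(Intermediate values are shown rounded; full precision is carried through to the final answer.)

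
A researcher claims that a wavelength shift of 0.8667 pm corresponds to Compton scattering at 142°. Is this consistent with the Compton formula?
No, inconsistent

Calculate the expected shift for θ = 142°:

Δλ_expected = λ_C(1 - cos(142°))
Δλ_expected = 2.4263 × (1 - cos(142°))
Δλ_expected = 2.4263 × 1.7880
Δλ_expected = 4.3383 pm

Given shift: 0.8667 pm
Expected shift: 4.3383 pm
Difference: 3.4716 pm

The values do not match. The given shift corresponds to θ ≈ 50.0°, not 142°.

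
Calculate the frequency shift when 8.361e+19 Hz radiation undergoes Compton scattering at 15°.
1.884e+18 Hz (decrease)

Convert frequency to wavelength (c = 299792458 m/s):
λ₀ = c/f₀ = 299792458/8.361e+19 = 3.5856053e-12 m = 3.5856 pm

Calculate Compton shift:
Δλ = λ_C(1 - cos(15°)) = 0.0827 pm

Final wavelength:
λ' = λ₀ + Δλ = 3.5856 + 0.0827 = 3.6683 pm

Final frequency:
f' = c/λ' = 299792458/3.6682798e-12 = 8.1725625e+19 Hz

Frequency shift (decrease):
Δf = f₀ - f' = 8.361e+19 - 8.1725625e+19 = 1.884e+18 Hz

(Intermediate values are shown rounded; full precision is carried through to the final answer.)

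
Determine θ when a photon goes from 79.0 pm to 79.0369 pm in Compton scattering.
10.01°

First find the wavelength shift:
Δλ = λ' - λ = 79.0369 - 79.0 = 0.0369 pm

Using Δλ = λ_C(1 - cos θ), with λ_C = h/(m_e·c) ≈ 2.42631024 pm:
cos θ = 1 - Δλ/λ_C
cos θ = 1 - 0.0369/2.42631024
cos θ = 0.984792

θ = arccos(0.984792)
θ = 10.01°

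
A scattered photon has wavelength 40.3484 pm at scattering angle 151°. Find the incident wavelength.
35.8000 pm

From λ' = λ + Δλ, we have λ = λ' - Δλ

First calculate the Compton shift:
Δλ = λ_C(1 - cos θ)
Δλ = 2.4263 × (1 - cos(151°))
Δλ = 2.4263 × 1.8746
Δλ = 4.5484 pm

Initial wavelength:
λ = λ' - Δλ
λ = 40.3484 - 4.5484
λ = 35.8000 pm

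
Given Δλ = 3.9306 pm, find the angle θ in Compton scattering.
128.32°

From the Compton formula Δλ = λ_C(1 - cos θ), we can solve for θ:

cos θ = 1 - Δλ/λ_C

Given:
- Δλ = 3.9306 pm
- λ_C = h/(m_e·c) ≈ 2.42631024 pm

cos θ = 1 - 3.9306/2.42631024
cos θ = 1 - 1.619991
cos θ = -0.619991

θ = arccos(-0.619991)
θ = 128.32°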